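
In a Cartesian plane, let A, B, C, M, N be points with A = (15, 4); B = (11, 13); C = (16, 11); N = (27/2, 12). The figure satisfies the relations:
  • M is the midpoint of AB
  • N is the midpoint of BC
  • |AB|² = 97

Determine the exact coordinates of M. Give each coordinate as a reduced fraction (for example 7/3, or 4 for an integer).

M = (13, 17/2)

1. M_x = 13  [2·M = A+B = (15, 4)+(11, 13)]
2. M_y = 17/2  [2·M = A+B = (15, 4)+(11, 13)]
   so M = (13, 17/2)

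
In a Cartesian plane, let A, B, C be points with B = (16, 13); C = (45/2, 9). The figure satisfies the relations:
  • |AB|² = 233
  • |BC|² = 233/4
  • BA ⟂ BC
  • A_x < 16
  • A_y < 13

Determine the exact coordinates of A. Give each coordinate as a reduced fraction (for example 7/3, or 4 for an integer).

1. A_x = 8  [[BA ⟂ BC ⇒ 13/2x-4y-52=0] ∩ [|A−(16, 13)|²=233]]
2. A_y = 0  [[BA ⟂ BC ⇒ 13/2x-4y-52=0] ∩ [|A−(16, 13)|²=233]]
   so A = (8, 0)

A = (8, 0)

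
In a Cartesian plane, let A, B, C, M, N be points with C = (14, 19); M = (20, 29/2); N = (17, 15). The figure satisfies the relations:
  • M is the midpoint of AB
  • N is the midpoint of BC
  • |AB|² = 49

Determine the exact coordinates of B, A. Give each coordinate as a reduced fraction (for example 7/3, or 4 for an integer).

1. B_x = 20  [B = 2·N−C = 2·(17, 15)−(14, 19)]
2. B_y = 11  [B = 2·N−C = 2·(17, 15)−(14, 19)]
   so B = (20, 11)
3. A_x = 20  [A = 2·M−B = 2·(20, 29/2)−(20, 11)]
4. A_y = 18  [A = 2·M−B = 2·(20, 29/2)−(20, 11)]
   so A = (20, 18)

B = (20, 11)
A = (20, 18)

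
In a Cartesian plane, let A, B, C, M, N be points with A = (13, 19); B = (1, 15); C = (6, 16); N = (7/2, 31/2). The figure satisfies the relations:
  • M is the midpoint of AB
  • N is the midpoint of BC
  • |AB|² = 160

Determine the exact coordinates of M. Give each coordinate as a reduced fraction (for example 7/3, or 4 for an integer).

M = (7, 17)

1. M_x = 7  [2·M = A+B = (13, 19)+(1, 15)]
2. M_y = 17  [2·M = A+B = (13, 19)+(1, 15)]
   so M = (7, 17)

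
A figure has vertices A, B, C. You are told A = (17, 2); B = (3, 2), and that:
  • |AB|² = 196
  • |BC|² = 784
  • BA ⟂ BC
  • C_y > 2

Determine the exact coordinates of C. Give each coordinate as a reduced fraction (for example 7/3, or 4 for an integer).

C = (3, 30)

1. C_x = 3  [[BA ⟂ BC ⇒ 14x-42=0] ∩ [|C−(3, 2)|²=784]]
2. C_y = 30  [[BA ⟂ BC ⇒ 14x-42=0] ∩ [|C−(3, 2)|²=784]]
   so C = (3, 30)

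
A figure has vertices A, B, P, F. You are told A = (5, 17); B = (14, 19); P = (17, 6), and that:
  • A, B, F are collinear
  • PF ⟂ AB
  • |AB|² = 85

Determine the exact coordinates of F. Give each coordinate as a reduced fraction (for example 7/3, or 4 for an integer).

F = (1199/85, 1617/85)

1. F_x = 1199/85  [[A, B, F are collinear ⇒ -2x+9y-143=0] ∩ [PF ⟂ AB ⇒ 9x+2y-165=0]]
2. F_y = 1617/85  [[A, B, F are collinear ⇒ -2x+9y-143=0] ∩ [PF ⟂ AB ⇒ 9x+2y-165=0]]
   so F = (1199/85, 1617/85)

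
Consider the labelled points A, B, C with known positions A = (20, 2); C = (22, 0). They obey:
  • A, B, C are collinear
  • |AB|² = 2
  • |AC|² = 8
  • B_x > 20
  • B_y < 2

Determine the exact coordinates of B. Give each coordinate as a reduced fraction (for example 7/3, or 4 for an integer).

1. B_x = 21  [[A, B, C are collinear ⇒ -2x-2y+44=0] ∩ [|B−(20, 2)|²=2]]
2. B_y = 1  [[A, B, C are collinear ⇒ -2x-2y+44=0] ∩ [|B−(20, 2)|²=2]]
   so B = (21, 1)

B = (21, 1)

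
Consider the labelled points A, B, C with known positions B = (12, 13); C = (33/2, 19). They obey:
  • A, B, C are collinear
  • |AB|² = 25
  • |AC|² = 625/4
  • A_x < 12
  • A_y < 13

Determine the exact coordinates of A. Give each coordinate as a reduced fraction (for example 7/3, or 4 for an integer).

1. A_x = 9  [[A, B, C are collinear ⇒ -6x+9/2y+27/2=0] ∩ [|A−(12, 13)|²=25]]
2. A_y = 9  [[A, B, C are collinear ⇒ -6x+9/2y+27/2=0] ∩ [|A−(12, 13)|²=25]]
   so A = (9, 9)

A = (9, 9)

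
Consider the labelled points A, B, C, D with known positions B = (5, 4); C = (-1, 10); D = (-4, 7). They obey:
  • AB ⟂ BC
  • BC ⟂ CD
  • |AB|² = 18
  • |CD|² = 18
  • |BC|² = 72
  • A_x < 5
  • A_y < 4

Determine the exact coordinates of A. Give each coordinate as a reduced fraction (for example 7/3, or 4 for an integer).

1. A_x = 2  [[AB ⟂ BC ⇒ 6x-6y-6=0] ∩ [|A−(5, 4)|²=18]]
2. A_y = 1  [[AB ⟂ BC ⇒ 6x-6y-6=0] ∩ [|A−(5, 4)|²=18]]
   so A = (2, 1)

A = (2, 1)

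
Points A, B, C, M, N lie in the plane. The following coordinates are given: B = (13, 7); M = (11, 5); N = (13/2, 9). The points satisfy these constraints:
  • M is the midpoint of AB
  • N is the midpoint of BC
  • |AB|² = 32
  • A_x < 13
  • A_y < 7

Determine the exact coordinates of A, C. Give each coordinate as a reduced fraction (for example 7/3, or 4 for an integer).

1. A_x = 9  [A = 2·M−B = 2·(11, 5)−(13, 7)]
2. A_y = 3  [A = 2·M−B = 2·(11, 5)−(13, 7)]
   so A = (9, 3)
3. C_x = 0  [C = 2·N−B = 2·(13/2, 9)−(13, 7)]
4. C_y = 11  [C = 2·N−B = 2·(13/2, 9)−(13, 7)]
   so C = (0, 11)

A = (9, 3)
C = (0, 11)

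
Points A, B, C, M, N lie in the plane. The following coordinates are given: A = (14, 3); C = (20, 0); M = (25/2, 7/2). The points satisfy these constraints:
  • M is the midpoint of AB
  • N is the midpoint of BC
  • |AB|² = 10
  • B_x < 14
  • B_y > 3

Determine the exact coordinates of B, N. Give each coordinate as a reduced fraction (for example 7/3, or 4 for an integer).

1. B_x = 11  [B = 2·M−A = 2·(25/2, 7/2)−(14, 3)]
2. B_y = 4  [B = 2·M−A = 2·(25/2, 7/2)−(14, 3)]
   so B = (11, 4)
3. N_x = 31/2  [2·N = B+C = (11, 4)+(20, 0)]
4. N_y = 2  [2·N = B+C = (11, 4)+(20, 0)]
   so N = (31/2, 2)

B = (11, 4)
N = (31/2, 2)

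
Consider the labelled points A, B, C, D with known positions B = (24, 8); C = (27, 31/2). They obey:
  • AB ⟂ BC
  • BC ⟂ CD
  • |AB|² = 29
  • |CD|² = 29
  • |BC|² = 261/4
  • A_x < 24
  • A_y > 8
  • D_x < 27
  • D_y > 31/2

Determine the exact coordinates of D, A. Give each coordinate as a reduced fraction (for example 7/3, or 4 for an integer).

1. D_x = 22  [[BC ⟂ CD ⇒ 3x+15/2y-789/4=0] ∩ [|D−(27, 31/2)|²=29]]
2. D_y = 35/2  [[BC ⟂ CD ⇒ 3x+15/2y-789/4=0] ∩ [|D−(27, 31/2)|²=29]]
   so D = (22, 35/2)
3. A_x = 19  [[AB ⟂ BC ⇒ -3x-15/2y+132=0] ∩ [|A−(24, 8)|²=29]]
4. A_y = 10  [[AB ⟂ BC ⇒ -3x-15/2y+132=0] ∩ [|A−(24, 8)|²=29]]
   so A = (19, 10)

D = (22, 35/2)
A = (19, 10)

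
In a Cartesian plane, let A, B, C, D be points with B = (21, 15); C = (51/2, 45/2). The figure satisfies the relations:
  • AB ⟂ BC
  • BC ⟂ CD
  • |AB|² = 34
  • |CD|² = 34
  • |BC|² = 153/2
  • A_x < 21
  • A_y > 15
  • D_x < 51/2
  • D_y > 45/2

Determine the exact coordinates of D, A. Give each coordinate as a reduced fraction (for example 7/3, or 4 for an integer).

D = (41/2, 51/2)
A = (16, 18)

1. D_x = 41/2  [[BC ⟂ CD ⇒ 9/2x+15/2y-567/2=0] ∩ [|D−(51/2, 45/2)|²=34]]
2. D_y = 51/2  [[BC ⟂ CD ⇒ 9/2x+15/2y-567/2=0] ∩ [|D−(51/2, 45/2)|²=34]]
   so D = (41/2, 51/2)
3. A_x = 16  [[AB ⟂ BC ⇒ -9/2x-15/2y+207=0] ∩ [|A−(21, 15)|²=34]]
4. A_y = 18  [[AB ⟂ BC ⇒ -9/2x-15/2y+207=0] ∩ [|A−(21, 15)|²=34]]
   so A = (16, 18)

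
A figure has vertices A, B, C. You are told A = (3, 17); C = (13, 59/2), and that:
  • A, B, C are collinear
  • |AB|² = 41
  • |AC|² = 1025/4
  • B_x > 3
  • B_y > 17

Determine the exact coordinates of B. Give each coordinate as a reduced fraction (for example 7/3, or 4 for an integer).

B = (7, 22)

1. B_x = 7  [[A, B, C are collinear ⇒ 25/2x-10y+265/2=0] ∩ [|B−(3, 17)|²=41]]
2. B_y = 22  [[A, B, C are collinear ⇒ 25/2x-10y+265/2=0] ∩ [|B−(3, 17)|²=41]]
   so B = (7, 22)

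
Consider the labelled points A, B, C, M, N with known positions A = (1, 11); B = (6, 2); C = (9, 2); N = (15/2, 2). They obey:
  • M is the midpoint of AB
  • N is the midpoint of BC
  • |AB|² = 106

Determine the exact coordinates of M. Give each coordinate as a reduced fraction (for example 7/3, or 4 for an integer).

M = (7/2, 13/2)

1. M_x = 7/2  [2·M = A+B = (1, 11)+(6, 2)]
2. M_y = 13/2  [2·M = A+B = (1, 11)+(6, 2)]
   so M = (7/2, 13/2)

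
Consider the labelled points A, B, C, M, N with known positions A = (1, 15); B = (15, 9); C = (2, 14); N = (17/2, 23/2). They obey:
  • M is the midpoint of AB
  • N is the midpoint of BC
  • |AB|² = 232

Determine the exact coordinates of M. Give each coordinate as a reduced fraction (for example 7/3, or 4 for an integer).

1. M_x = 8  [2·M = A+B = (1, 15)+(15, 9)]
2. M_y = 12  [2·M = A+B = (1, 15)+(15, 9)]
   so M = (8, 12)

M = (8, 12)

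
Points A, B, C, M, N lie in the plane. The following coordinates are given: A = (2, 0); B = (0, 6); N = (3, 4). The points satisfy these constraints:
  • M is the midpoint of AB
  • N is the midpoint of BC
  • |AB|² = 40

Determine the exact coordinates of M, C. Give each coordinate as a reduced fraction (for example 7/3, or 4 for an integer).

1. M_x = 1  [2·M = A+B = (2, 0)+(0, 6)]
2. M_y = 3  [2·M = A+B = (2, 0)+(0, 6)]
   so M = (1, 3)
3. C_x = 6  [C = 2·N−B = 2·(3, 4)−(0, 6)]
4. C_y = 2  [C = 2·N−B = 2·(3, 4)−(0, 6)]
   so C = (6, 2)

M = (1, 3)
C = (6, 2)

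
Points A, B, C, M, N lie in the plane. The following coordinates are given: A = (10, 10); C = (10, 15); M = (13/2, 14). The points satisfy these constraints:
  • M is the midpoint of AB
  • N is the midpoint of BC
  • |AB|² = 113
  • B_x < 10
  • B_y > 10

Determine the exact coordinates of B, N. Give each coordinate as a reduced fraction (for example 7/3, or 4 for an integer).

B = (3, 18)
N = (13/2, 33/2)

1. B_x = 3  [B = 2·M−A = 2·(13/2, 14)−(10, 10)]
2. B_y = 18  [B = 2·M−A = 2·(13/2, 14)−(10, 10)]
   so B = (3, 18)
3. N_x = 13/2  [2·N = B+C = (3, 18)+(10, 15)]
4. N_y = 33/2  [2·N = B+C = (3, 18)+(10, 15)]
   so N = (13/2, 33/2)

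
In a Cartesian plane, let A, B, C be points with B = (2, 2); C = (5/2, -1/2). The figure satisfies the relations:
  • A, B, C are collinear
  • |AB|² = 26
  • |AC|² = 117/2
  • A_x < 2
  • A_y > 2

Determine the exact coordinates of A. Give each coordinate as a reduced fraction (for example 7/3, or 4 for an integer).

A = (1, 7)

1. A_x = 1  [[A, B, C are collinear ⇒ 5/2x+1/2y-6=0] ∩ [|A−(2, 2)|²=26]]
2. A_y = 7  [[A, B, C are collinear ⇒ 5/2x+1/2y-6=0] ∩ [|A−(2, 2)|²=26]]
   so A = (1, 7)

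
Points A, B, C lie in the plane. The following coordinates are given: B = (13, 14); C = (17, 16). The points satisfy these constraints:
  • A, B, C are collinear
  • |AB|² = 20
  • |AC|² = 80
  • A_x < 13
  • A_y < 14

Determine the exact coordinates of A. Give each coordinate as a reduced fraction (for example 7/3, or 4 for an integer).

A = (9, 12)

1. A_x = 9  [[A, B, C are collinear ⇒ -2x+4y-30=0] ∩ [|A−(13, 14)|²=20]]
2. A_y = 12  [[A, B, C are collinear ⇒ -2x+4y-30=0] ∩ [|A−(13, 14)|²=20]]
   so A = (9, 12)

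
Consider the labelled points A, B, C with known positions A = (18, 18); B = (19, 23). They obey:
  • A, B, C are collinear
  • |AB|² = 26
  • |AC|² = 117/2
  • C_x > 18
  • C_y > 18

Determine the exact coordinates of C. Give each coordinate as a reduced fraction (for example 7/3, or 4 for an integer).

C = (39/2, 51/2)

1. C_x = 39/2  [[A, B, C are collinear ⇒ -5x+1y+72=0] ∩ [|C−(18, 18)|²=117/2]]
2. C_y = 51/2  [[A, B, C are collinear ⇒ -5x+1y+72=0] ∩ [|C−(18, 18)|²=117/2]]
   so C = (39/2, 51/2)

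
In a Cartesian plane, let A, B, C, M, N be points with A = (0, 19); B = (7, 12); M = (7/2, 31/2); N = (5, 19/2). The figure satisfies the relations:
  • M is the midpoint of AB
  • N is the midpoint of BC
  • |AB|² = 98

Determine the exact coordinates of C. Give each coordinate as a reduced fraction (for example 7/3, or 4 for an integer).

1. C_x = 3  [C = 2·N−B = 2·(5, 19/2)−(7, 12)]
2. C_y = 7  [C = 2·N−B = 2·(5, 19/2)−(7, 12)]
   so C = (3, 7)

C = (3, 7)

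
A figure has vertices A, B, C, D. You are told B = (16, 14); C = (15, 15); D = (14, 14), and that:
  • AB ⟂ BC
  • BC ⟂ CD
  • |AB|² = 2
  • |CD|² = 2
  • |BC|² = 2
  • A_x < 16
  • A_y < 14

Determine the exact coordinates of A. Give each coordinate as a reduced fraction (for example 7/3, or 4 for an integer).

A = (15, 13)

1. A_x = 15  [[AB ⟂ BC ⇒ 1x-1y-2=0] ∩ [|A−(16, 14)|²=2]]
2. A_y = 13  [[AB ⟂ BC ⇒ 1x-1y-2=0] ∩ [|A−(16, 14)|²=2]]
   so A = (15, 13)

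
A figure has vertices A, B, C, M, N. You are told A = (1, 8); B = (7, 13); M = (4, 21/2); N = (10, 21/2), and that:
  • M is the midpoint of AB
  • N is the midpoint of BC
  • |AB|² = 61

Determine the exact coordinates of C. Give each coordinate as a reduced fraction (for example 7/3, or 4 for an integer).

C = (13, 8)

1. C_x = 13  [C = 2·N−B = 2·(10, 21/2)−(7, 13)]
2. C_y = 8  [C = 2·N−B = 2·(10, 21/2)−(7, 13)]
   so C = (13, 8)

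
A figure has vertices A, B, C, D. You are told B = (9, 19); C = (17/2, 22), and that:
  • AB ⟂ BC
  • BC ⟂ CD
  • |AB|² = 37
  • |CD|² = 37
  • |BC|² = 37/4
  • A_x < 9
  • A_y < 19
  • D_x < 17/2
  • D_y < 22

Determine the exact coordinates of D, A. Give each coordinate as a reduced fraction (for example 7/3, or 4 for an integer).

1. D_x = 5/2  [[BC ⟂ CD ⇒ -1/2x+3y-247/4=0] ∩ [|D−(17/2, 22)|²=37]]
2. D_y = 21  [[BC ⟂ CD ⇒ -1/2x+3y-247/4=0] ∩ [|D−(17/2, 22)|²=37]]
   so D = (5/2, 21)
3. A_x = 3  [[AB ⟂ BC ⇒ 1/2x-3y+105/2=0] ∩ [|A−(9, 19)|²=37]]
4. A_y = 18  [[AB ⟂ BC ⇒ 1/2x-3y+105/2=0] ∩ [|A−(9, 19)|²=37]]
   so A = (3, 18)

D = (5/2, 21)
A = (3, 18)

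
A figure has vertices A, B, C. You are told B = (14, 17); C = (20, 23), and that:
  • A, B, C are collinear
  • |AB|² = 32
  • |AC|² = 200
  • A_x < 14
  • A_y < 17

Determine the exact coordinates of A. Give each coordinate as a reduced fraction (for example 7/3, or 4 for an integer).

1. A_x = 10  [[A, B, C are collinear ⇒ -6x+6y-18=0] ∩ [|A−(14, 17)|²=32]]
2. A_y = 13  [[A, B, C are collinear ⇒ -6x+6y-18=0] ∩ [|A−(14, 17)|²=32]]
   so A = (10, 13)

A = (10, 13)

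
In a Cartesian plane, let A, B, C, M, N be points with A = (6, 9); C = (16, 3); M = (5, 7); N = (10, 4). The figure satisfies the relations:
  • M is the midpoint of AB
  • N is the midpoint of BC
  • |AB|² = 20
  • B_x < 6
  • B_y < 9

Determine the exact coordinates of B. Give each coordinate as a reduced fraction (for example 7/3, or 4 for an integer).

1. B_x = 4  [B = 2·M−A = 2·(5, 7)−(6, 9)]
2. B_y = 5  [B = 2·M−A = 2·(5, 7)−(6, 9)]
   so B = (4, 5)

B = (4, 5)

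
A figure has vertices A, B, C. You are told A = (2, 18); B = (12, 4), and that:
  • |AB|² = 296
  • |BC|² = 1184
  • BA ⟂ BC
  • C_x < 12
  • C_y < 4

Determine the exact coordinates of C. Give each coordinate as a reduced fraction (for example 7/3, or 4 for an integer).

C = (-16, -16)

1. C_x = -16  [[BA ⟂ BC ⇒ -10x+14y+64=0] ∩ [|C−(12, 4)|²=1184]]
2. C_y = -16  [[BA ⟂ BC ⇒ -10x+14y+64=0] ∩ [|C−(12, 4)|²=1184]]
   so C = (-16, -16)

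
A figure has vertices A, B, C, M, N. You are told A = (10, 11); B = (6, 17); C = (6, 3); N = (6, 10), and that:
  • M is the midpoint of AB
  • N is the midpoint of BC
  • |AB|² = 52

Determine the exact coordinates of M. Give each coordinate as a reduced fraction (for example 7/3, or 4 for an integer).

1. M_x = 8  [2·M = A+B = (10, 11)+(6, 17)]
2. M_y = 14  [2·M = A+B = (10, 11)+(6, 17)]
   so M = (8, 14)

M = (8, 14)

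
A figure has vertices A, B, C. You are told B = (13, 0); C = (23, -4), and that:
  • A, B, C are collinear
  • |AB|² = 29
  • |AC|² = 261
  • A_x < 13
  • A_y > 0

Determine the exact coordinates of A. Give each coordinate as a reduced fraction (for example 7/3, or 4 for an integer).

1. A_x = 8  [[A, B, C are collinear ⇒ 4x+10y-52=0] ∩ [|A−(13, 0)|²=29]]
2. A_y = 2  [[A, B, C are collinear ⇒ 4x+10y-52=0] ∩ [|A−(13, 0)|²=29]]
   so A = (8, 2)

A = (8, 2)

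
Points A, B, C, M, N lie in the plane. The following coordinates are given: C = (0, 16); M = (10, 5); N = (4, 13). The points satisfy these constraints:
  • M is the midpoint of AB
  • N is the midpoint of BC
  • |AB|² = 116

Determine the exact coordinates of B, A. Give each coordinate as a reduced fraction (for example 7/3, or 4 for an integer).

B = (8, 10)
A = (12, 0)

1. B_x = 8  [B = 2·N−C = 2·(4, 13)−(0, 16)]
2. B_y = 10  [B = 2·N−C = 2·(4, 13)−(0, 16)]
   so B = (8, 10)
3. A_x = 12  [A = 2·M−B = 2·(10, 5)−(8, 10)]
4. A_y = 0  [A = 2·M−B = 2·(10, 5)−(8, 10)]
   so A = (12, 0)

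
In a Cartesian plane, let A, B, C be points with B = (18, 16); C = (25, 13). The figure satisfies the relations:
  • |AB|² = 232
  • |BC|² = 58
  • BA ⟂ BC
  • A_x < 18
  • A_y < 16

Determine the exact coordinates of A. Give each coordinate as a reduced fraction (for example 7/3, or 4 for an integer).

1. A_x = 12  [[BA ⟂ BC ⇒ 7x-3y-78=0] ∩ [|A−(18, 16)|²=232]]
2. A_y = 2  [[BA ⟂ BC ⇒ 7x-3y-78=0] ∩ [|A−(18, 16)|²=232]]
   so A = (12, 2)

A = (12, 2)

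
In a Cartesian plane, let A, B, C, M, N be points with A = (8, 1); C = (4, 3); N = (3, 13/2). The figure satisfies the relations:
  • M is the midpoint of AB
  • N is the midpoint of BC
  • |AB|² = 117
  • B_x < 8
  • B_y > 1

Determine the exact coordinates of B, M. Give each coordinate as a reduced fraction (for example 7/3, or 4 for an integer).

1. B_x = 2  [B = 2·N−C = 2·(3, 13/2)−(4, 3)]
2. B_y = 10  [B = 2·N−C = 2·(3, 13/2)−(4, 3)]
   so B = (2, 10)
3. M_x = 5  [2·M = A+B = (8, 1)+(2, 10)]
4. M_y = 11/2  [2·M = A+B = (8, 1)+(2, 10)]
   so M = (5, 11/2)

B = (2, 10)
M = (5, 11/2)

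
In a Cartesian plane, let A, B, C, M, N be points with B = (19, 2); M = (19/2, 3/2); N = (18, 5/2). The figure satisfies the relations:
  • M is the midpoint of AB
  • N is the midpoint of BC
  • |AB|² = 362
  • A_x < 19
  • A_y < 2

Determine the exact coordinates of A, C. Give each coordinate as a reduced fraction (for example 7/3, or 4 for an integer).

1. A_x = 0  [A = 2·M−B = 2·(19/2, 3/2)−(19, 2)]
2. A_y = 1  [A = 2·M−B = 2·(19/2, 3/2)−(19, 2)]
   so A = (0, 1)
3. C_x = 17  [C = 2·N−B = 2·(18, 5/2)−(19, 2)]
4. C_y = 3  [C = 2·N−B = 2·(18, 5/2)−(19, 2)]
   so C = (17, 3)

A = (0, 1)
C = (17, 3)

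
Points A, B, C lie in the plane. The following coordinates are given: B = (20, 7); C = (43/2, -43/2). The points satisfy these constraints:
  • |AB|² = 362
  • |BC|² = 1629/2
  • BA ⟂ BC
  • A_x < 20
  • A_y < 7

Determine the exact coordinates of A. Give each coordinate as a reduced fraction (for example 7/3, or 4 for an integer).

A = (1, 6)

1. A_x = 1  [[BA ⟂ BC ⇒ 3/2x-57/2y+339/2=0] ∩ [|A−(20, 7)|²=362]]
2. A_y = 6  [[BA ⟂ BC ⇒ 3/2x-57/2y+339/2=0] ∩ [|A−(20, 7)|²=362]]
   so A = (1, 6)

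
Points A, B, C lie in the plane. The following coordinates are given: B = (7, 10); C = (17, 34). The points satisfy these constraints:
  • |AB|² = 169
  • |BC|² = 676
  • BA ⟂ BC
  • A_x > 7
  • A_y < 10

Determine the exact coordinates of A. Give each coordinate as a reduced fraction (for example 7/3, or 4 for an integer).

1. A_x = 19  [[BA ⟂ BC ⇒ 10x+24y-310=0] ∩ [|A−(7, 10)|²=169]]
2. A_y = 5  [[BA ⟂ BC ⇒ 10x+24y-310=0] ∩ [|A−(7, 10)|²=169]]
   so A = (19, 5)

A = (19, 5)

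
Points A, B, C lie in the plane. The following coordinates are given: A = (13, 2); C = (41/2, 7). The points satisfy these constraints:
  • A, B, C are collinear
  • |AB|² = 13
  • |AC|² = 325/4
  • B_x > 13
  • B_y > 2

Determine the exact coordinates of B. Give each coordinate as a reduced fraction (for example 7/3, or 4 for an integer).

B = (16, 4)

1. B_x = 16  [[A, B, C are collinear ⇒ 5x-15/2y-50=0] ∩ [|B−(13, 2)|²=13]]
2. B_y = 4  [[A, B, C are collinear ⇒ 5x-15/2y-50=0] ∩ [|B−(13, 2)|²=13]]
   so B = (16, 4)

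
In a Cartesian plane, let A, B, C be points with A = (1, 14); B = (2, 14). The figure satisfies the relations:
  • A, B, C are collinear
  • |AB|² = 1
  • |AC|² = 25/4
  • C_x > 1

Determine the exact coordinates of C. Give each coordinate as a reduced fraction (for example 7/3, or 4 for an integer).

C = (7/2, 14)

1. C_x = 7/2  [[A, B, C are collinear ⇒ 1y-14=0] ∩ [|C−(1, 14)|²=25/4]]
2. C_y = 14  [[A, B, C are collinear ⇒ 1y-14=0] ∩ [|C−(1, 14)|²=25/4]]
   so C = (7/2, 14)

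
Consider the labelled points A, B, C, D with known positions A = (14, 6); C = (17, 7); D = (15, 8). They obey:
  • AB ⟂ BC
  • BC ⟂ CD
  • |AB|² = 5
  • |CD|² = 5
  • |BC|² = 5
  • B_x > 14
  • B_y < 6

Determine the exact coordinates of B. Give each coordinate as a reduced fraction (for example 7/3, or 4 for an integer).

1. B_x = 16  [[BC ⟂ CD ⇒ 2x-1y-27=0] ∩ [|B−(14, 6)|²=5]]
2. B_y = 5  [[BC ⟂ CD ⇒ 2x-1y-27=0] ∩ [|B−(14, 6)|²=5]]
   so B = (16, 5)

B = (16, 5)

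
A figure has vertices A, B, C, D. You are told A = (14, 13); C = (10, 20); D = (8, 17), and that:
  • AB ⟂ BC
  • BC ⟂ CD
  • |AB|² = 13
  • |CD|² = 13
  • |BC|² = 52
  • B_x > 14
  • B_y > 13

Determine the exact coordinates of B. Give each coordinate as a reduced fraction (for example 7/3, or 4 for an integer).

1. B_x = 16  [[BC ⟂ CD ⇒ 2x+3y-80=0] ∩ [|B−(14, 13)|²=13]]
2. B_y = 16  [[BC ⟂ CD ⇒ 2x+3y-80=0] ∩ [|B−(14, 13)|²=13]]
   so B = (16, 16)

B = (16, 16)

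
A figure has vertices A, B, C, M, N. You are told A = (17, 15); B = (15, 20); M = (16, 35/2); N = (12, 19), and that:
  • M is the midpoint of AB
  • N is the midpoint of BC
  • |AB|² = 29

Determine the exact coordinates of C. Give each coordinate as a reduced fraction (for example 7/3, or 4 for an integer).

1. C_x = 9  [C = 2·N−B = 2·(12, 19)−(15, 20)]
2. C_y = 18  [C = 2·N−B = 2·(12, 19)−(15, 20)]
   so C = (9, 18)

C = (9, 18)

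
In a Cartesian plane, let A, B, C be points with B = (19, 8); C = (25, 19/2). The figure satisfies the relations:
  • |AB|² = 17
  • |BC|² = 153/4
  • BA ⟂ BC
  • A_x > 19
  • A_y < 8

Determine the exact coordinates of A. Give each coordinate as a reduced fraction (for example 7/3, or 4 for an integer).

A = (20, 4)

1. A_x = 20  [[BA ⟂ BC ⇒ 6x+3/2y-126=0] ∩ [|A−(19, 8)|²=17]]
2. A_y = 4  [[BA ⟂ BC ⇒ 6x+3/2y-126=0] ∩ [|A−(19, 8)|²=17]]
   so A = (20, 4)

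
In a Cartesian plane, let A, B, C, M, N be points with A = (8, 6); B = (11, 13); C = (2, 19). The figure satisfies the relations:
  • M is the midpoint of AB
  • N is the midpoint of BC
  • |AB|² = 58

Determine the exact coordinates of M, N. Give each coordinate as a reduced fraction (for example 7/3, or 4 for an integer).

M = (19/2, 19/2)
N = (13/2, 16)

1. M_x = 19/2  [2·M = A+B = (8, 6)+(11, 13)]
2. M_y = 19/2  [2·M = A+B = (8, 6)+(11, 13)]
   so M = (19/2, 19/2)
3. N_x = 13/2  [2·N = B+C = (11, 13)+(2, 19)]
4. N_y = 16  [2·N = B+C = (11, 13)+(2, 19)]
   so N = (13/2, 16)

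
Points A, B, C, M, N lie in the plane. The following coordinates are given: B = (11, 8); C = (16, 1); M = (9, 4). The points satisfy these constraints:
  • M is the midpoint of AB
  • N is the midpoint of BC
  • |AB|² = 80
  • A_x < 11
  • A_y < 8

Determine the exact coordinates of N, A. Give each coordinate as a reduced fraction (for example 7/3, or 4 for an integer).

N = (27/2, 9/2)
A = (7, 0)

1. A_x = 7  [A = 2·M−B = 2·(9, 4)−(11, 8)]
2. A_y = 0  [A = 2·M−B = 2·(9, 4)−(11, 8)]
   so A = (7, 0)
3. N_x = 27/2  [2·N = B+C = (11, 8)+(16, 1)]
4. N_y = 9/2  [2·N = B+C = (11, 8)+(16, 1)]
   so N = (27/2, 9/2)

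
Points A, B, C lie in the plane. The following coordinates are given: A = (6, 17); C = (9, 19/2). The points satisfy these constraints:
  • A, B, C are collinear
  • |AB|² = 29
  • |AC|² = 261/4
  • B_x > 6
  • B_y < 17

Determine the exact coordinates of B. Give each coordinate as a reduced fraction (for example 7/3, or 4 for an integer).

B = (8, 12)

1. B_x = 8  [[A, B, C are collinear ⇒ -15/2x-3y+96=0] ∩ [|B−(6, 17)|²=29]]
2. B_y = 12  [[A, B, C are collinear ⇒ -15/2x-3y+96=0] ∩ [|B−(6, 17)|²=29]]
   so B = (8, 12)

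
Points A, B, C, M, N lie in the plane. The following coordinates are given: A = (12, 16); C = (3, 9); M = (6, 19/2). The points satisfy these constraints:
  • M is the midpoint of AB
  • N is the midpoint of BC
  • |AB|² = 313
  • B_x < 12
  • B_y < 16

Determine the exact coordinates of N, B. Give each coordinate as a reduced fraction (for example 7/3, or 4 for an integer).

1. B_x = 0  [B = 2·M−A = 2·(6, 19/2)−(12, 16)]
2. B_y = 3  [B = 2·M−A = 2·(6, 19/2)−(12, 16)]
   so B = (0, 3)
3. N_x = 3/2  [2·N = B+C = (0, 3)+(3, 9)]
4. N_y = 6  [2·N = B+C = (0, 3)+(3, 9)]
   so N = (3/2, 6)

N = (3/2, 6)
B = (0, 3)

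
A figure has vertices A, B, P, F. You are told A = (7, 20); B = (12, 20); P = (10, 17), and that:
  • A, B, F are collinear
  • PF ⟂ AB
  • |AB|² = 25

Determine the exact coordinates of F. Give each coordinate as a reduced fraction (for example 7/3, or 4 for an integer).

F = (10, 20)

1. F_x = 10  [[A, B, F are collinear ⇒ 5y-100=0] ∩ [PF ⟂ AB ⇒ 5x-50=0]]
2. F_y = 20  [[A, B, F are collinear ⇒ 5y-100=0] ∩ [PF ⟂ AB ⇒ 5x-50=0]]
   so F = (10, 20)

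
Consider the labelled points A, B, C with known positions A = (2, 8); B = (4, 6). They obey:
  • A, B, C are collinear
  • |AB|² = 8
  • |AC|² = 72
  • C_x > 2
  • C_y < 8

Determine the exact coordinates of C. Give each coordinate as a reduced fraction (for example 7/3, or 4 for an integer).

1. C_x = 8  [[A, B, C are collinear ⇒ 2x+2y-20=0] ∩ [|C−(2, 8)|²=72]]
2. C_y = 2  [[A, B, C are collinear ⇒ 2x+2y-20=0] ∩ [|C−(2, 8)|²=72]]
   so C = (8, 2)

C = (8, 2)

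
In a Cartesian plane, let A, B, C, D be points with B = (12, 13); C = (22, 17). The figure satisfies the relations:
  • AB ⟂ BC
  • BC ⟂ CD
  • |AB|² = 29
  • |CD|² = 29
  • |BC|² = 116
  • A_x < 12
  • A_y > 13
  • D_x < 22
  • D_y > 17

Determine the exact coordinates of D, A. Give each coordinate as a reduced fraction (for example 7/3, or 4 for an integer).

1. D_x = 20  [[BC ⟂ CD ⇒ 10x+4y-288=0] ∩ [|D−(22, 17)|²=29]]
2. D_y = 22  [[BC ⟂ CD ⇒ 10x+4y-288=0] ∩ [|D−(22, 17)|²=29]]
   so D = (20, 22)
3. A_x = 10  [[AB ⟂ BC ⇒ -10x-4y+172=0] ∩ [|A−(12, 13)|²=29]]
4. A_y = 18  [[AB ⟂ BC ⇒ -10x-4y+172=0] ∩ [|A−(12, 13)|²=29]]
   so A = (10, 18)

D = (20, 22)
A = (10, 18)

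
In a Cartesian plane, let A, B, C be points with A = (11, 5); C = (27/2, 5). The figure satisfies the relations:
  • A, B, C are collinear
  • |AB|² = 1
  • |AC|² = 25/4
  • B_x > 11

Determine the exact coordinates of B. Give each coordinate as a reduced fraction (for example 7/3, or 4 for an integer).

1. B_x = 12  [[A, B, C are collinear ⇒ -5/2y+25/2=0] ∩ [|B−(11, 5)|²=1]]
2. B_y = 5  [[A, B, C are collinear ⇒ -5/2y+25/2=0] ∩ [|B−(11, 5)|²=1]]
   so B = (12, 5)

B = (12, 5)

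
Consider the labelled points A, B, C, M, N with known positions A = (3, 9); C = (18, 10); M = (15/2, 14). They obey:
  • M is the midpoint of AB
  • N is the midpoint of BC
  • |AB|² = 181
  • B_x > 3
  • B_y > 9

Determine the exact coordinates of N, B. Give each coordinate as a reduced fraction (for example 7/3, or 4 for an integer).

N = (15, 29/2)
B = (12, 19)

1. B_x = 12  [B = 2·M−A = 2·(15/2, 14)−(3, 9)]
2. B_y = 19  [B = 2·M−A = 2·(15/2, 14)−(3, 9)]
   so B = (12, 19)
3. N_x = 15  [2·N = B+C = (12, 19)+(18, 10)]
4. N_y = 29/2  [2·N = B+C = (12, 19)+(18, 10)]
   so N = (15, 29/2)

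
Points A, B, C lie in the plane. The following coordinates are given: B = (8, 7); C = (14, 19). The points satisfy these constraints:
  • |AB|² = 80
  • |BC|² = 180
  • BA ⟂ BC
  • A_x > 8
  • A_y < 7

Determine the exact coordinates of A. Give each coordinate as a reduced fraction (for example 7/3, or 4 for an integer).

1. A_x = 16  [[BA ⟂ BC ⇒ 6x+12y-132=0] ∩ [|A−(8, 7)|²=80]]
2. A_y = 3  [[BA ⟂ BC ⇒ 6x+12y-132=0] ∩ [|A−(8, 7)|²=80]]
   so A = (16, 3)

A = (16, 3)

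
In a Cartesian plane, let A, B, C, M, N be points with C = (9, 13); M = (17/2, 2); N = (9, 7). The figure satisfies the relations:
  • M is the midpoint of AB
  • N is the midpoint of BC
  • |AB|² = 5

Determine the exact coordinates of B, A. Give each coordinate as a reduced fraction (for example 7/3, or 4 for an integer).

B = (9, 1)
A = (8, 3)

1. B_x = 9  [B = 2·N−C = 2·(9, 7)−(9, 13)]
2. B_y = 1  [B = 2·N−C = 2·(9, 7)−(9, 13)]
   so B = (9, 1)
3. A_x = 8  [A = 2·M−B = 2·(17/2, 2)−(9, 1)]
4. A_y = 3  [A = 2·M−B = 2·(17/2, 2)−(9, 1)]
   so A = (8, 3)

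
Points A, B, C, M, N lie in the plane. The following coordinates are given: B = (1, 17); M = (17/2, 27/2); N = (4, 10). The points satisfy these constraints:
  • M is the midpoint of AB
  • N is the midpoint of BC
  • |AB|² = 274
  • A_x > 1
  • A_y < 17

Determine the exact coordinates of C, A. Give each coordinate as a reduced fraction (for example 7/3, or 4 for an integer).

1. A_x = 16  [A = 2·M−B = 2·(17/2, 27/2)−(1, 17)]
2. A_y = 10  [A = 2·M−B = 2·(17/2, 27/2)−(1, 17)]
   so A = (16, 10)
3. C_x = 7  [C = 2·N−B = 2·(4, 10)−(1, 17)]
4. C_y = 3  [C = 2·N−B = 2·(4, 10)−(1, 17)]
   so C = (7, 3)

C = (7, 3)
A = (16, 10)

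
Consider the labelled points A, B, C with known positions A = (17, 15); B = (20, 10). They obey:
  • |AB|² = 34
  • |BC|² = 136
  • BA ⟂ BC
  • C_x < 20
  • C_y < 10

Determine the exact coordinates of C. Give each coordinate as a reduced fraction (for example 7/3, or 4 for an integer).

C = (10, 4)

1. C_x = 10  [[BA ⟂ BC ⇒ -3x+5y+10=0] ∩ [|C−(20, 10)|²=136]]
2. C_y = 4  [[BA ⟂ BC ⇒ -3x+5y+10=0] ∩ [|C−(20, 10)|²=136]]
   so C = (10, 4)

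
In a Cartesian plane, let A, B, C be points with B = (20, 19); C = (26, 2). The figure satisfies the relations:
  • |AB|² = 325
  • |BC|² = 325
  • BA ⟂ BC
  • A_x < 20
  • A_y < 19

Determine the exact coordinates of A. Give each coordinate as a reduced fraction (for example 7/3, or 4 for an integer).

1. A_x = 3  [[BA ⟂ BC ⇒ 6x-17y+203=0] ∩ [|A−(20, 19)|²=325]]
2. A_y = 13  [[BA ⟂ BC ⇒ 6x-17y+203=0] ∩ [|A−(20, 19)|²=325]]
   so A = (3, 13)

A = (3, 13)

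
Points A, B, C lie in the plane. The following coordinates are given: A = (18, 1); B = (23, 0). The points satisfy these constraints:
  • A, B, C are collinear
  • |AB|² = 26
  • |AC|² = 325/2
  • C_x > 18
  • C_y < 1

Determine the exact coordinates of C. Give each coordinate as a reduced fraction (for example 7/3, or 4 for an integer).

C = (61/2, -3/2)

1. C_x = 61/2  [[A, B, C are collinear ⇒ 1x+5y-23=0] ∩ [|C−(18, 1)|²=325/2]]
2. C_y = -3/2  [[A, B, C are collinear ⇒ 1x+5y-23=0] ∩ [|C−(18, 1)|²=325/2]]
   so C = (61/2, -3/2)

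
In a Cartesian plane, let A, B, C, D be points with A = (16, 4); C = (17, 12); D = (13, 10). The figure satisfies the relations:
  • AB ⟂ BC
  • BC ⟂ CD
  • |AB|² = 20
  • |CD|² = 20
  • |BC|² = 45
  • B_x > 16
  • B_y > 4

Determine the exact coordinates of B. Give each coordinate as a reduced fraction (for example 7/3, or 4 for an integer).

1. B_x = 20  [[BC ⟂ CD ⇒ 4x+2y-92=0] ∩ [|B−(16, 4)|²=20]]
2. B_y = 6  [[BC ⟂ CD ⇒ 4x+2y-92=0] ∩ [|B−(16, 4)|²=20]]
   so B = (20, 6)

B = (20, 6)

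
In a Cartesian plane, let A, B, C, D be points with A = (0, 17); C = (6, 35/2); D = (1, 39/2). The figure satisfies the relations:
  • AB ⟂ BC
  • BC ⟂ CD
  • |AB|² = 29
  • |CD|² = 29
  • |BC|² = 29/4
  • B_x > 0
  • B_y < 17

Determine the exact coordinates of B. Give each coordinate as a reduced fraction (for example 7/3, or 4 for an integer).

1. B_x = 5  [[BC ⟂ CD ⇒ 5x-2y+5=0] ∩ [|B−(0, 17)|²=29]]
2. B_y = 15  [[BC ⟂ CD ⇒ 5x-2y+5=0] ∩ [|B−(0, 17)|²=29]]
   so B = (5, 15)

B = (5, 15)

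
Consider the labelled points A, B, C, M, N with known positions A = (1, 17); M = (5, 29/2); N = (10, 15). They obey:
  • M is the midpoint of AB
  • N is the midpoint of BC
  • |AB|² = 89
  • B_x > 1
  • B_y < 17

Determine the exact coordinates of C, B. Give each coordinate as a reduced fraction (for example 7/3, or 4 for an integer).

C = (11, 18)
B = (9, 12)

1. B_x = 9  [B = 2·M−A = 2·(5, 29/2)−(1, 17)]
2. B_y = 12  [B = 2·M−A = 2·(5, 29/2)−(1, 17)]
   so B = (9, 12)
3. C_x = 11  [C = 2·N−B = 2·(10, 15)−(9, 12)]
4. C_y = 18  [C = 2·N−B = 2·(10, 15)−(9, 12)]
   so C = (11, 18)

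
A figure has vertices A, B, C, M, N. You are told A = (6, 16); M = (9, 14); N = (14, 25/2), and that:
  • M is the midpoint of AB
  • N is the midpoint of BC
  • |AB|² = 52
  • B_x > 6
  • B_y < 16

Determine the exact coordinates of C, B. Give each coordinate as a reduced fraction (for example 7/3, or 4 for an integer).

1. B_x = 12  [B = 2·M−A = 2·(9, 14)−(6, 16)]
2. B_y = 12  [B = 2·M−A = 2·(9, 14)−(6, 16)]
   so B = (12, 12)
3. C_x = 16  [C = 2·N−B = 2·(14, 25/2)−(12, 12)]
4. C_y = 13  [C = 2·N−B = 2·(14, 25/2)−(12, 12)]
   so C = (16, 13)

C = (16, 13)
B = (12, 12)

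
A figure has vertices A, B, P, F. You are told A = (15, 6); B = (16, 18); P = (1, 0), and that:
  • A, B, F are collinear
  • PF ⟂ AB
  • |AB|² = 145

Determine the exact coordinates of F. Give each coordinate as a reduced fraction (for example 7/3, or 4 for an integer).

1. F_x = 2089/145  [[A, B, F are collinear ⇒ -12x+1y+174=0] ∩ [PF ⟂ AB ⇒ 1x+12y-1=0]]
2. F_y = -162/145  [[A, B, F are collinear ⇒ -12x+1y+174=0] ∩ [PF ⟂ AB ⇒ 1x+12y-1=0]]
   so F = (2089/145, -162/145)

F = (2089/145, -162/145)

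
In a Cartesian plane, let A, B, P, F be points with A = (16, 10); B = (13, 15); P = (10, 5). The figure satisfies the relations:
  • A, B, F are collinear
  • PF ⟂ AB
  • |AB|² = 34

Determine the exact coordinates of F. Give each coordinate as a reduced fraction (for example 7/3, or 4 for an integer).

F = (565/34, 305/34)

1. F_x = 565/34  [[A, B, F are collinear ⇒ -5x-3y+110=0] ∩ [PF ⟂ AB ⇒ -3x+5y+5=0]]
2. F_y = 305/34  [[A, B, F are collinear ⇒ -5x-3y+110=0] ∩ [PF ⟂ AB ⇒ -3x+5y+5=0]]
   so F = (565/34, 305/34)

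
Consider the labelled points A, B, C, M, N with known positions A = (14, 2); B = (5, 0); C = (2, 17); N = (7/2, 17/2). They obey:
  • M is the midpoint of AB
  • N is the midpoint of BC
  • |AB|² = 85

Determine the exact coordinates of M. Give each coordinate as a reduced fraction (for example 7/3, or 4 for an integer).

M = (19/2, 1)

1. M_x = 19/2  [2·M = A+B = (14, 2)+(5, 0)]
2. M_y = 1  [2·M = A+B = (14, 2)+(5, 0)]
   so M = (19/2, 1)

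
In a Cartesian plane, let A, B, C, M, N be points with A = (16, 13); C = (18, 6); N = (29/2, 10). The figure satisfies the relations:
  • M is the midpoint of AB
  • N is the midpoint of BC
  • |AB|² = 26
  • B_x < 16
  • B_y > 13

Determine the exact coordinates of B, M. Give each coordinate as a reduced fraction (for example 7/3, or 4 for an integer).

B = (11, 14)
M = (27/2, 27/2)

1. B_x = 11  [B = 2·N−C = 2·(29/2, 10)−(18, 6)]
2. B_y = 14  [B = 2·N−C = 2·(29/2, 10)−(18, 6)]
   so B = (11, 14)
3. M_x = 27/2  [2·M = A+B = (16, 13)+(11, 14)]
4. M_y = 27/2  [2·M = A+B = (16, 13)+(11, 14)]
   so M = (27/2, 27/2)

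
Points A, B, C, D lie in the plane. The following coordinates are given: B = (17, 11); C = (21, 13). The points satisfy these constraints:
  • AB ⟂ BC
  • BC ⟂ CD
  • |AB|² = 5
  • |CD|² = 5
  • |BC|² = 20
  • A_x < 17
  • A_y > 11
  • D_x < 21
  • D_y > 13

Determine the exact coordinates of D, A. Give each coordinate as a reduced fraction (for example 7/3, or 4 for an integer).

1. D_x = 20  [[BC ⟂ CD ⇒ 4x+2y-110=0] ∩ [|D−(21, 13)|²=5]]
2. D_y = 15  [[BC ⟂ CD ⇒ 4x+2y-110=0] ∩ [|D−(21, 13)|²=5]]
   so D = (20, 15)
3. A_x = 16  [[AB ⟂ BC ⇒ -4x-2y+90=0] ∩ [|A−(17, 11)|²=5]]
4. A_y = 13  [[AB ⟂ BC ⇒ -4x-2y+90=0] ∩ [|A−(17, 11)|²=5]]
   so A = (16, 13)

D = (20, 15)
A = (16, 13)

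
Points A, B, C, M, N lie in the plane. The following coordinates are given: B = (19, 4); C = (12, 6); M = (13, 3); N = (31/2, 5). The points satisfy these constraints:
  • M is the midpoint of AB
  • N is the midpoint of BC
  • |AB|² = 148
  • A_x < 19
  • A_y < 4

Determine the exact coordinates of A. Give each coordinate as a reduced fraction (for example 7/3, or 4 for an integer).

A = (7, 2)

1. A_x = 7  [A = 2·M−B = 2·(13, 3)−(19, 4)]
2. A_y = 2  [A = 2·M−B = 2·(13, 3)−(19, 4)]
   so A = (7, 2)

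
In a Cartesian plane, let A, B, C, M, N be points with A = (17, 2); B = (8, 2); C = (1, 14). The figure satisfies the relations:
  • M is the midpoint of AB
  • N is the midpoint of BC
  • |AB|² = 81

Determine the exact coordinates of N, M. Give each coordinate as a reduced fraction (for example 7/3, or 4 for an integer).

N = (9/2, 8)
M = (25/2, 2)

1. M_x = 25/2  [2·M = A+B = (17, 2)+(8, 2)]
2. M_y = 2  [2·M = A+B = (17, 2)+(8, 2)]
   so M = (25/2, 2)
3. N_x = 9/2  [2·N = B+C = (8, 2)+(1, 14)]
4. N_y = 8  [2·N = B+C = (8, 2)+(1, 14)]
   so N = (9/2, 8)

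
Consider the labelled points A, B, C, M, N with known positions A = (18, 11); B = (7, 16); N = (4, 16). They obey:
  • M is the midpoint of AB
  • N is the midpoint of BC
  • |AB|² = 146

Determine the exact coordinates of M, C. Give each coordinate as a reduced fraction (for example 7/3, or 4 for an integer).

1. M_x = 25/2  [2·M = A+B = (18, 11)+(7, 16)]
2. M_y = 27/2  [2·M = A+B = (18, 11)+(7, 16)]
   so M = (25/2, 27/2)
3. C_x = 1  [C = 2·N−B = 2·(4, 16)−(7, 16)]
4. C_y = 16  [C = 2·N−B = 2·(4, 16)−(7, 16)]
   so C = (1, 16)

M = (25/2, 27/2)
C = (1, 16)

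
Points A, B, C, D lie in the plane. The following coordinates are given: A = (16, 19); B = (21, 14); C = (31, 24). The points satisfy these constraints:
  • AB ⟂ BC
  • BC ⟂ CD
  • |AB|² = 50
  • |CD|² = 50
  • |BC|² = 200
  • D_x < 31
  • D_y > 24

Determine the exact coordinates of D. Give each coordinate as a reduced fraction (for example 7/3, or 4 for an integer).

1. D_x = 26  [[BC ⟂ CD ⇒ 10x+10y-550=0] ∩ [|D−(31, 24)|²=50]]
2. D_y = 29  [[BC ⟂ CD ⇒ 10x+10y-550=0] ∩ [|D−(31, 24)|²=50]]
   so D = (26, 29)

D = (26, 29)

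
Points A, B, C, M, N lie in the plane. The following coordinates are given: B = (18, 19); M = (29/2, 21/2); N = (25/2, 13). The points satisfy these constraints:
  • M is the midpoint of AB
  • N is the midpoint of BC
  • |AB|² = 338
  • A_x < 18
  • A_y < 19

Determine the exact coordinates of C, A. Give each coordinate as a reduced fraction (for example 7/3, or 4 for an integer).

C = (7, 7)
A = (11, 2)

1. A_x = 11  [A = 2·M−B = 2·(29/2, 21/2)−(18, 19)]
2. A_y = 2  [A = 2·M−B = 2·(29/2, 21/2)−(18, 19)]
   so A = (11, 2)
3. C_x = 7  [C = 2·N−B = 2·(25/2, 13)−(18, 19)]
4. C_y = 7  [C = 2·N−B = 2·(25/2, 13)−(18, 19)]
   so C = (7, 7)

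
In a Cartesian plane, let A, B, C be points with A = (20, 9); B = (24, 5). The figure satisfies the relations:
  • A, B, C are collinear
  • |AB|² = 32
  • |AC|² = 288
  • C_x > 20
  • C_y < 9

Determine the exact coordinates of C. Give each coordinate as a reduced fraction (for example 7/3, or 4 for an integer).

C = (32, -3)

1. C_x = 32  [[A, B, C are collinear ⇒ 4x+4y-116=0] ∩ [|C−(20, 9)|²=288]]
2. C_y = -3  [[A, B, C are collinear ⇒ 4x+4y-116=0] ∩ [|C−(20, 9)|²=288]]
   so C = (32, -3)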